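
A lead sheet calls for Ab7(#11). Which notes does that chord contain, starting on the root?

Ab C Eb Gb D

Root Ab, quality dominant seventh sharp eleven:
Ab — root
C — major 3rd
Eb — perfect 5th
Gb — minor 7th
D — augmented 11th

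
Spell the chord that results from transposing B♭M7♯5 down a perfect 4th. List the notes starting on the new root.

F  A  C#  E

Transposed root: Bb → F (perfect 4th down). So we spell F augmented major seventh:
Root: F
Major 3rd (3rd): A
Augmented 5th (5th): C#
Major 7th (7th): E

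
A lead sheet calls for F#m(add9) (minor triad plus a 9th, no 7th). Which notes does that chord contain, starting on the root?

F#m(add9): minor added-ninth on F♯.
root → F♯
3rd (minor 3rd) → A
5th (perfect 5th) → C♯
9th (major 9th) → G♯

F♯ – A – C♯ – G♯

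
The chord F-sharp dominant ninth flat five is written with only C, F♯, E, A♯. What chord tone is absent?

The full F-sharp dominant ninth flat five chord is F♯, A♯, C, E, G♯.
Comparing with the voicing, the major 9th (9th) — G♯ — is absent.

G♯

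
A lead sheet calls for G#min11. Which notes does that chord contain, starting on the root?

G#, B, D#, F#, A#, C#

Root G#, quality minor eleventh:
root → G#
3rd (minor 3rd) → B
5th (perfect 5th) → D#
7th (minor 7th) → F#
9th (major 9th) → A#
11th (perfect 11th) → C#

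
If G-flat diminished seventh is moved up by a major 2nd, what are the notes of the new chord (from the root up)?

A♭, C♭, E𝄫, G𝄫

G♭ up a major 2nd → A♭. New chord: A♭ diminished seventh.
- root: A♭
- minor 3rd: C♭
- diminished 5th: E𝄫
- diminished 7th: G𝄫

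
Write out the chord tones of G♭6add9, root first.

G♭6add9: six-nine on Gb.
- root: Gb
- major 3rd: Bb
- perfect 5th: Db
- major 6th: Eb
- major 9th: Ab

Gb Bb Db Eb Ab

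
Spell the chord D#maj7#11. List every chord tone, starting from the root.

D♯ – F𝄪 – A♯ – C𝄪 – G𝄪

D#maj7#11 is a major seventh sharp eleven built on D♯.
Root: D♯
Major 3rd (3rd): F𝄪
Perfect 5th (5th): A♯
Major 7th (7th): C𝄪
Augmented 11th (11th): G𝄪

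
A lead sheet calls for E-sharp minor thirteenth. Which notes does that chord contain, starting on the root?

E-sharp – G-sharp – B-sharp – D-sharp – F-double-sharp – A-sharp – C-double-sharp

E-sharp minor thirteenth is a minor thirteenth built on E-sharp.
E-sharp — root
G-sharp — minor 3rd
B-sharp — perfect 5th
D-sharp — minor 7th
F-double-sharp — major 9th
A-sharp — perfect 11th
C-double-sharp — major 13th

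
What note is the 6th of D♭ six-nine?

B♭

Root of D♭ six-nine = D♭. The 6th is a major 6th: D♭ up a major 6th → B♭.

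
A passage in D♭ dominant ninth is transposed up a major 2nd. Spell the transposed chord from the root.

Eb  G  Bb  Db  F

Db up a major 2nd → Eb. New chord: Eb dominant ninth.
- root: Eb
- major 3rd: G
- perfect 5th: Bb
- minor 7th: Db
- major 9th: F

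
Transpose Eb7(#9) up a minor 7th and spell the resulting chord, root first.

Transposed root: Eb → Db (minor 7th up). So we spell Db dominant seventh sharp nine:
- root: Db
- major 3rd: F
- perfect 5th: Ab
- minor 7th: Cb
- augmented 9th: E

Db F Ab Cb E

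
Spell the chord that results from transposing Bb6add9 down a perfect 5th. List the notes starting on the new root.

Eb, G, Bb, C, F

A perfect 5th down from Bb is Eb, so the new chord is Eb six-nine.
- root: Eb
- major 3rd: G
- perfect 5th: Bb
- major 6th: C
- major 9th: F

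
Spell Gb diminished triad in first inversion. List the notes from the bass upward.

In root position, Gb diminished triad is Gb–Bbb–Dbb.
First inversion puts the third (Bbb) in the bass.

Bbb – Dbb – Gb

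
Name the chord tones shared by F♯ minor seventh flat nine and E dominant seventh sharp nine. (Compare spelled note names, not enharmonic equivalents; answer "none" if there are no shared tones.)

F♯ minor seventh flat nine: F-sharp A C-sharp E G
E dominant seventh sharp nine: E G-sharp B D F-double-sharp
Common to both → E.

E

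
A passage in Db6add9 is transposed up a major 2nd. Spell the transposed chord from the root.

A major 2nd up from Db is Eb, so the new chord is Eb six-nine.
Eb — root
G — major 3rd
Bb — perfect 5th
C — major 6th
F — major 9th

Eb  G  Bb  C  F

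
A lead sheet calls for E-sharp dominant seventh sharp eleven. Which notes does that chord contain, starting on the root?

E-sharp  G-double-sharp  B-sharp  D-sharp  A-double-sharp

E-sharp dominant seventh sharp eleven: dominant seventh sharp eleven on E-sharp.
Root: E-sharp
Major 3rd (3rd): G-double-sharp
Perfect 5th (5th): B-sharp
Minor 7th (7th): D-sharp
Augmented 11th (11th): A-double-sharp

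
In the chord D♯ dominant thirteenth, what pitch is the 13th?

B#

Root of D♯ dominant thirteenth = D#. The 13th is a major 13th: D# up a major 13th → B#.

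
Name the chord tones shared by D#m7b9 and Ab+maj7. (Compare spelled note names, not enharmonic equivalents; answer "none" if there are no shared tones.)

E

D#m7b9 = D♯, F♯, A♯, C♯, E.
Ab+maj7 = A♭, C, E, G.
Shared: E.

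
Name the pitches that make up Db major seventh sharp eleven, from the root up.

Db major seventh sharp eleven: major seventh sharp eleven on D-flat.
- root: D-flat
- major 3rd: F
- perfect 5th: A-flat
- major 7th: C
- augmented 11th: G

D-flat F A-flat C G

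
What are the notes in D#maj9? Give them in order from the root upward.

D#, F##, A#, C##, E#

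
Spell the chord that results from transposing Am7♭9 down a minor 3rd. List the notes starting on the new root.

A minor 3rd down from A is F♯, so the new chord is F♯ minor seventh flat nine.
- root: F♯
- minor 3rd: A
- perfect 5th: C♯
- minor 7th: E
- minor 9th: G

F♯  A  C♯  E  G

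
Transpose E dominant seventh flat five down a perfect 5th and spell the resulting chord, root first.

Transposed root: E → A (perfect 5th down). So we spell A dominant seventh flat five:
A — root
C-sharp — major 3rd
E-flat — diminished 5th
G — minor 7th

A, C-sharp, E-flat, G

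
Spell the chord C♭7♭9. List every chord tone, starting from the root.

Cb Eb Gb Bbb Dbb

C♭7♭9 is a dominant seventh flat nine built on Cb.
- root: Cb
- major 3rd: Eb
- perfect 5th: Gb
- minor 7th: Bbb
- minor 9th: Dbb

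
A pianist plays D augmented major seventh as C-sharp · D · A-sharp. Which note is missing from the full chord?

F-sharp

The full D augmented major seventh chord is D, F-sharp, A-sharp, C-sharp.
Comparing with the voicing, the major 3rd (3rd) — F-sharp — is absent.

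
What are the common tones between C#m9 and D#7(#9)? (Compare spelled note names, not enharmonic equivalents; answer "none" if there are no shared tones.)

C#  D#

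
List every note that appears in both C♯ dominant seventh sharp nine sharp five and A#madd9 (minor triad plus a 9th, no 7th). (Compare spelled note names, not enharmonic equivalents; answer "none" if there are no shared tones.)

C♯ dominant seventh sharp nine sharp five: C♯ E♯ G𝄪 B D𝄪
A#madd9: A♯ C♯ E♯ B♯
Common to both → C♯, E♯.

C♯, E♯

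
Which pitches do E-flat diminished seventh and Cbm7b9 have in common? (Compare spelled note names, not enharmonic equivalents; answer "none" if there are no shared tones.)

G♭ B𝄫 D𝄫

E-flat diminished seventh: E♭ G♭ B𝄫 D𝄫
Cbm7b9: C♭ E𝄫 G♭ B𝄫 D𝄫
Common to both → G♭, B𝄫, D𝄫.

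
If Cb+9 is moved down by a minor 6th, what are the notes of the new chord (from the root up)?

Eb  G  B  Db  F

A minor 6th down from Cb is Eb, so the new chord is Eb dominant ninth sharp five.
- root: Eb
- major 3rd: G
- augmented 5th: B
- minor 7th: Db
- major 9th: F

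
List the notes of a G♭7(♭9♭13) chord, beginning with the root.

Gb, Bb, Db, Fb, Abb, Ebb

Root Gb, quality dominant seventh flat nine flat thirteen:
Gb — root
Bb — major 3rd
Db — perfect 5th
Fb — minor 7th
Abb — minor 9th
Ebb — minor 13th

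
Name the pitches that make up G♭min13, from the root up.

G♭min13: minor thirteenth on Gb.
Root: Gb
Minor 3rd (3rd): Bbb
Perfect 5th (5th): Db
Minor 7th (7th): Fb
Major 9th (9th): Ab
Perfect 11th (11th): Cb
Major 13th (13th): Eb

Gb Bbb Db Fb Ab Cb Eb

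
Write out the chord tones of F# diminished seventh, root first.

F# A C Eb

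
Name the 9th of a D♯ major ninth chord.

E#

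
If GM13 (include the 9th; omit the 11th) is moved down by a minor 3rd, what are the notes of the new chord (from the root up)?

E – G# – B – D# – F# – C#

A minor 3rd down from G is E, so the new chord is E major thirteenth.
root → E
3rd (major 3rd) → G#
5th (perfect 5th) → B
7th (major 7th) → D#
9th (major 9th) → F#
13th (major 13th) → C#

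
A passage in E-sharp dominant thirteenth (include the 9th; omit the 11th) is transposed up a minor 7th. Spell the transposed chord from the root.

D#, F##, A#, C#, E#, B#

A minor 7th up from E# is D#, so the new chord is D# dominant thirteenth.
D# — root
F## — major 3rd
A# — perfect 5th
C# — minor 7th
E# — major 9th
B# — major 13th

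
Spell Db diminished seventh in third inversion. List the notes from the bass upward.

Cbb – Db – Fb – Abb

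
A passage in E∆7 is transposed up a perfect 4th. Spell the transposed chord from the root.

E up a perfect 4th → A. New chord: A major seventh.
Root: A
Major 3rd (3rd): C#
Perfect 5th (5th): E
Major 7th (7th): G#

A  C#  E  G#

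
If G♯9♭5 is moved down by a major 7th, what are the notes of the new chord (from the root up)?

A – C♯ – E♭ – G – B

Transposed root: G♯ → A (major 7th down). So we spell A dominant ninth flat five:
- root: A
- major 3rd: C♯
- diminished 5th: E♭
- minor 7th: G
- major 9th: B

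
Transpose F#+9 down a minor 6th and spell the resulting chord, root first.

A# C## E## G# B#

Transposed root: F# → A# (minor 6th down). So we spell A# dominant ninth sharp five:
- root: A#
- major 3rd: C##
- augmented 5th: E##
- minor 7th: G#
- major 9th: B#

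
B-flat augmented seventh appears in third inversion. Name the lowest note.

B-flat augmented seventh = Bb–D–F#–Ab. Third inversion → seventh in the bass = Ab.

Ab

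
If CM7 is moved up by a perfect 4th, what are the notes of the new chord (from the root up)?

A perfect 4th up from C is F, so the new chord is F major seventh.
- root: F
- major 3rd: A
- perfect 5th: C
- major 7th: E

F  A  C  E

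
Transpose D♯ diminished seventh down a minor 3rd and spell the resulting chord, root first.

B#, D#, F#, A

D# down a minor 3rd → B#. New chord: B# diminished seventh.
- root: B#
- minor 3rd: D#
- diminished 5th: F#
- diminished 7th: A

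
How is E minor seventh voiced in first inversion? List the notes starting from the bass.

G, B, D, E

In root position, E minor seventh is E–G–B–D.
First inversion puts the third (G) in the bass.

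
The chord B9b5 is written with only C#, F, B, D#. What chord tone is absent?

A

The full B9b5 chord is B, D#, F, A, C#.
Comparing with the voicing, the minor 7th (7th) — A — is absent.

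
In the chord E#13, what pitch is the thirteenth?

C##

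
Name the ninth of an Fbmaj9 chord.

Fbmaj9 is built on Fb; its 9th is a major 9th above the root.
A second above F uses the letter G, and the major 9th above Fb is Gb.

Gb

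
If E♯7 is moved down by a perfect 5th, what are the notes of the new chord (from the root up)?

A perfect 5th down from E# is A#, so the new chord is A# dominant seventh.
A# — root
C## — major 3rd
E# — perfect 5th
G# — minor 7th

A# C## E# G#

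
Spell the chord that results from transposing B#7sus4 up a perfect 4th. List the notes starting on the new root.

E♯ – A♯ – B♯ – D♯

A perfect 4th up from B♯ is E♯, so the new chord is E♯ dominant seventh suspended fourth.
- root: E♯
- perfect 4th: A♯
- perfect 5th: B♯
- minor 7th: D♯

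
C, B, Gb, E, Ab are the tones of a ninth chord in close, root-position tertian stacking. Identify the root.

Ab

Stacking in thirds gives Ab – C – E – Gb – B, so Ab is the root — Ab dominant seventh sharp nine sharp five.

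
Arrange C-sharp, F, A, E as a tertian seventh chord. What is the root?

F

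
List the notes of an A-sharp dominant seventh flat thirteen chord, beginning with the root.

A-sharp dominant seventh flat thirteen: dominant seventh flat thirteen on A-sharp.
root → A-sharp
3rd (major 3rd) → C-double-sharp
5th (perfect 5th) → E-sharp
7th (minor 7th) → G-sharp
13th (minor 13th) → F-sharp

A-sharp  C-double-sharp  E-sharp  G-sharp  F-sharp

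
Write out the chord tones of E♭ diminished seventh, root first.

E♭ diminished seventh is a diminished seventh built on Eb.
Eb — root
Gb — minor 3rd
Bbb — diminished 5th
Dbb — diminished 7th

Eb  Gb  Bbb  Dbb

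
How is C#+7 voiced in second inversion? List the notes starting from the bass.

G##, B, C#, E#

In root position, C#+7 is C#–E#–G##–B.
Second inversion puts the fifth (G##) in the bass.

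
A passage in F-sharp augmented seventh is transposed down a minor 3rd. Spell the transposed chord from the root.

D♯, F𝄪, A𝄪, C♯

Transposed root: F♯ → D♯ (minor 3rd down). So we spell D♯ augmented seventh:
root → D♯
3rd (major 3rd) → F𝄪
5th (augmented 5th) → A𝄪
7th (minor 7th) → C♯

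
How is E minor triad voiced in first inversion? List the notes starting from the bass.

G  B  E

E minor triad = E–G–B; first inversion → third (G) lowest.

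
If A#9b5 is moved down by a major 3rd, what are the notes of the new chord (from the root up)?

F#  A#  C  E  G#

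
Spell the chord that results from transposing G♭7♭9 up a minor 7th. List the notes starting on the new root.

Transposed root: G♭ → F♭ (minor 7th up). So we spell F♭ dominant seventh flat nine:
Root: F♭
Major 3rd (3rd): A♭
Perfect 5th (5th): C♭
Minor 7th (7th): E𝄫
Minor 9th (9th): G𝄫

F♭, A♭, C♭, E𝄫, G𝄫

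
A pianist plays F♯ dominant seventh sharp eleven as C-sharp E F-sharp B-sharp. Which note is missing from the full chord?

A-sharp

The full F♯ dominant seventh sharp eleven chord is F-sharp, A-sharp, C-sharp, E, B-sharp.
Comparing with the voicing, the major 3rd (3rd) — A-sharp — is absent.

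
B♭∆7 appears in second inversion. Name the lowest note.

B♭∆7 = B♭–D–F–A. Second inversion → fifth in the bass = F.

F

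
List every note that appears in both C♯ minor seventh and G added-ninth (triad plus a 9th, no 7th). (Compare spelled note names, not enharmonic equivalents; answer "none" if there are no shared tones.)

B

C♯ minor seventh = C-sharp, E, G-sharp, B.
G added-ninth = G, B, D, A.
Shared: B.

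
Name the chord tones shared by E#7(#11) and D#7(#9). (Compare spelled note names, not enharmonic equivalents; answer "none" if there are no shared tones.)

E#7(#11) = E#, G##, B#, D#, A##.
D#7(#9) = D#, F##, A#, C#, E##.
Shared: D#.

D#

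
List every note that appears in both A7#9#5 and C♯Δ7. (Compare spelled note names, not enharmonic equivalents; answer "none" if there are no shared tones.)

C#, E#, B#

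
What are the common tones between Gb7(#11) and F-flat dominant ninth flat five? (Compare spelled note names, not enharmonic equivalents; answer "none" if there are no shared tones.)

Gb, Fb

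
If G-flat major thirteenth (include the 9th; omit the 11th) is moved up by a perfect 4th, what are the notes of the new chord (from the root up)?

Cb – Eb – Gb – Bb – Db – Ab

Gb up a perfect 4th → Cb. New chord: Cb major thirteenth.
Root: Cb
Major 3rd (3rd): Eb
Perfect 5th (5th): Gb
Major 7th (7th): Bb
Major 9th (9th): Db
Major 13th (13th): Ab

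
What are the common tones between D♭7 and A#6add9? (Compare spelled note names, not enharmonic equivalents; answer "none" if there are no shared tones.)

none

D♭7 = Db, F, Ab, Cb.
A#6add9 = A#, C##, E#, F##, B#.
Shared: none.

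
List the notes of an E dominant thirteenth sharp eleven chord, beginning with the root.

E, G-sharp, B, D, F-sharp, A-sharp, C-sharp

Root E, quality dominant thirteenth sharp eleven:
E — root
G-sharp — major 3rd
B — perfect 5th
D — minor 7th
F-sharp — major 9th
A-sharp — augmented 11th
C-sharp — major 13th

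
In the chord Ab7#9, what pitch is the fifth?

Eb

Ab7#9 is built on Ab; its 5th is a perfect 5th above the root.
A fifth above A uses the letter E, and the perfect 5th above Ab is Eb.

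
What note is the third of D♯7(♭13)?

F##

Root of D♯7(♭13) = D#. The 3rd is a major 3rd: D# up a major 3rd → F##.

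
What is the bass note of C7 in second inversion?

C7 = C–E–G–B♭. Second inversion → fifth in the bass = G.

G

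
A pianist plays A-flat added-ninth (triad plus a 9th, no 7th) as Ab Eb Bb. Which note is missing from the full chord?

C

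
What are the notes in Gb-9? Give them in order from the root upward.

Gb, Bbb, Db, Fb, Ab

Root Gb, quality minor ninth:
Gb — root
Bbb — minor 3rd
Db — perfect 5th
Fb — minor 7th
Ab — major 9th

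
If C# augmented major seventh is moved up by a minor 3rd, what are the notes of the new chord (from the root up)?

E G-sharp B-sharp D-sharp

A minor 3rd up from C-sharp is E, so the new chord is E augmented major seventh.
Root: E
Major 3rd (3rd): G-sharp
Augmented 5th (5th): B-sharp
Major 7th (7th): D-sharp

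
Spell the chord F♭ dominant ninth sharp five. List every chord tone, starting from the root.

F♭ dominant ninth sharp five is a dominant ninth sharp five built on F-flat.
root → F-flat
3rd (major 3rd) → A-flat
5th (augmented 5th) → C
7th (minor 7th) → E-double-flat
9th (major 9th) → G-flat

F-flat A-flat C E-double-flat G-flat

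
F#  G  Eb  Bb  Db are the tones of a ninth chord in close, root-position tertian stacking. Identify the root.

Eb

Stacking in thirds gives Eb – G – Bb – Db – F#, so Eb is the root — Eb dominant seventh sharp nine.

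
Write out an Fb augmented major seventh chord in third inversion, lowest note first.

Eb Fb Ab C

Fb augmented major seventh = Fb–Ab–C–Eb; third inversion → seventh (Eb) lowest.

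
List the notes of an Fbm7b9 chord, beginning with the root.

Fb – Abb – Cb – Ebb – Gbb

Fbm7b9: minor seventh flat nine on Fb.
Fb — root
Abb — minor 3rd
Cb — perfect 5th
Ebb — minor 7th
Gbb — minor 9th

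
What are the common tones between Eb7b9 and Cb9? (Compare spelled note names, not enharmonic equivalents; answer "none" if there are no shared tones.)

Eb7b9 = Eb, G, Bb, Db, Fb.
Cb9 = Cb, Eb, Gb, Bbb, Db.
Shared: Eb, Db.

Eb, Db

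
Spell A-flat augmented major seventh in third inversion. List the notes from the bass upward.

A-flat augmented major seventh = A-flat–C–E–G; third inversion → seventh (G) lowest.

G  A-flat  C  E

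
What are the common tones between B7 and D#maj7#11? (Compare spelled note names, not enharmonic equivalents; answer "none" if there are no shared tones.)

D#

B7 = B, D#, F#, A.
D#maj7#11 = D#, F##, A#, C##, G##.
Shared: D#.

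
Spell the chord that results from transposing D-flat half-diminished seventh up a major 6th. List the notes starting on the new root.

A major 6th up from D-flat is B-flat, so the new chord is B-flat half-diminished seventh.
root → B-flat
3rd (minor 3rd) → D-flat
5th (diminished 5th) → F-flat
7th (minor 7th) → A-flat

B-flat – D-flat – F-flat – A-flat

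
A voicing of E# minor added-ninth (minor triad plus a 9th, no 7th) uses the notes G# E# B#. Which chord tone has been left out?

E# minor added-ninth = E#, G#, B#, F##. The voicing lacks the 9th (major 9th), F##.

F##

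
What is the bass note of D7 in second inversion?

A

D7 = D–F#–A–C. Second inversion → fifth in the bass = A.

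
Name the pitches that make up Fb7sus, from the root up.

F♭ B𝄫 C♭ E𝄫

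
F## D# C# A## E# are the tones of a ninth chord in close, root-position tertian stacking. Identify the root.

D#

Arranged so that each adjacent pair is a third by letter name: D# – F## – A## – C# – E#.
The bottom of that stack, D#, is the root (this is D# dominant ninth sharp five).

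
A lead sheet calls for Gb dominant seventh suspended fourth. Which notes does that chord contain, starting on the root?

Gb, Cb, Db, Fb

Gb dominant seventh suspended fourth: dominant seventh suspended fourth on Gb.
Root: Gb
Perfect 4th (4th): Cb
Perfect 5th (5th): Db
Minor 7th (7th): Fb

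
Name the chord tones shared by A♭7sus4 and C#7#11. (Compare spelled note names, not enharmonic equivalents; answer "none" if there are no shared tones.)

A♭7sus4: Ab Db Eb Gb
C#7#11: C# E# G# B F##
Common to both → none.

none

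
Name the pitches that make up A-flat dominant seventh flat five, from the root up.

A-flat dominant seventh flat five: dominant seventh flat five on A-flat.
Root: A-flat
Major 3rd (3rd): C
Diminished 5th (5th): E-double-flat
Minor 7th (7th): G-flat

A-flat  C  E-double-flat  G-flat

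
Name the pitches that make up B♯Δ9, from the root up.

B♯, D𝄪, F𝄪, A𝄪, C𝄪

B♯Δ9 is a major ninth built on B♯.
- root: B♯
- major 3rd: D𝄪
- perfect 5th: F𝄪
- major 7th: A𝄪
- major 9th: C𝄪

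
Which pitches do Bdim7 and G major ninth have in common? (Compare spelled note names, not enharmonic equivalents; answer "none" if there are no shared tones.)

Bdim7: B D F Ab
G major ninth: G B D F# A
Common to both → B, D.

B D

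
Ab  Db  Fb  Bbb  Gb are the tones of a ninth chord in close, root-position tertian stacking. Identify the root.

Arranged so that each adjacent pair is a third by letter name: Gb – Bbb – Db – Fb – Ab.
The bottom of that stack, Gb, is the root (this is Gb minor ninth).

Gb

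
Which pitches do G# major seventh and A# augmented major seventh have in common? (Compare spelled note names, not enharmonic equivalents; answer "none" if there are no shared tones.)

G# major seventh = G-sharp, B-sharp, D-sharp, F-double-sharp.
A# augmented major seventh = A-sharp, C-double-sharp, E-double-sharp, G-double-sharp.
Shared: none.

none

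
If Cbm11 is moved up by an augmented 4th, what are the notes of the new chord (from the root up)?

An augmented 4th up from C♭ is F, so the new chord is F minor eleventh.
Root: F
Minor 3rd (3rd): A♭
Perfect 5th (5th): C
Minor 7th (7th): E♭
Major 9th (9th): G
Perfect 11th (11th): B♭

F  A♭  C  E♭  G  B♭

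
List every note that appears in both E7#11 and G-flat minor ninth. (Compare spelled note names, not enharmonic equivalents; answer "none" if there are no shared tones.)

E7#11: E G# B D A#
G-flat minor ninth: Gb Bbb Db Fb Ab
Common to both → none.

none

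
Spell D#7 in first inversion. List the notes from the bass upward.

In root position, D#7 is D#–F##–A#–C#.
First inversion puts the third (F##) in the bass.

F##, A#, C#, D#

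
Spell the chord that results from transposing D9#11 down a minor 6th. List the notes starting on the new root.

F♯ A♯ C♯ E G♯ B♯

D down a minor 6th → F♯. New chord: F♯ dominant ninth sharp eleven.
F♯ — root
A♯ — major 3rd
C♯ — perfect 5th
E — minor 7th
G♯ — major 9th
B♯ — augmented 11th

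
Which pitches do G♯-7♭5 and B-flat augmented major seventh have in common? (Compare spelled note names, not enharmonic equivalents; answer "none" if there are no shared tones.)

D F#

G♯-7♭5: G# B D F#
B-flat augmented major seventh: Bb D F# A
Common to both → D, F#.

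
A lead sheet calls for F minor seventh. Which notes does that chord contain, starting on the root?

F – A-flat – C – E-flat

F minor seventh: minor seventh on F.
Root: F
Minor 3rd (3rd): A-flat
Perfect 5th (5th): C
Minor 7th (7th): E-flat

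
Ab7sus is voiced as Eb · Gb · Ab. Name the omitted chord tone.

The full Ab7sus chord is Ab, Db, Eb, Gb.
Comparing with the voicing, the perfect 4th (4th) — Db — is absent.

Db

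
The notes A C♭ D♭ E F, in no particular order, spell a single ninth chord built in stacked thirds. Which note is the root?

D♭

Stacking in thirds gives D♭ – F – A – C♭ – E, so D♭ is the root — D♭ dominant seventh sharp nine sharp five.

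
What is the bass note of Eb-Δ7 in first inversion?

Eb-Δ7 = Eb–Gb–Bb–D. First inversion → third in the bass = Gb.

Gb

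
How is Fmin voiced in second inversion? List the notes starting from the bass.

C, F, Ab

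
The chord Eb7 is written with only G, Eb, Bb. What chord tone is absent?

The full Eb7 chord is Eb, G, Bb, Db.
Comparing with the voicing, the minor 7th (7th) — Db — is absent.

Db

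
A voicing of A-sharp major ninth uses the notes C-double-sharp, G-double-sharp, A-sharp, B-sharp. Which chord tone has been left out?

E-sharp

The full A-sharp major ninth chord is A-sharp, C-double-sharp, E-sharp, G-double-sharp, B-sharp.
Comparing with the voicing, the perfect 5th (5th) — E-sharp — is absent.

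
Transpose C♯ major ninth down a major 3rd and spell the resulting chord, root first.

A C# E G# B

A major 3rd down from C# is A, so the new chord is A major ninth.
A — root
C# — major 3rd
E — perfect 5th
G# — major 7th
B — major 9th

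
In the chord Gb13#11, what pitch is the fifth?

D♭

Root of Gb13#11 = G♭. The 5th is a perfect 5th: G♭ up a perfect 5th → D♭.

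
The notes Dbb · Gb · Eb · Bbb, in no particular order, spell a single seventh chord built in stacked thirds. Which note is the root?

Eb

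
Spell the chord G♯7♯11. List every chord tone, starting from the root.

G♯ – B♯ – D♯ – F♯ – C𝄪

Root G♯, quality dominant seventh sharp eleven:
Root: G♯
Major 3rd (3rd): B♯
Perfect 5th (5th): D♯
Minor 7th (7th): F♯
Augmented 11th (11th): C𝄪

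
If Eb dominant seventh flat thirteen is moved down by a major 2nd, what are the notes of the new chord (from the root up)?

Db  F  Ab  Cb  Bbb

Eb down a major 2nd → Db. New chord: Db dominant seventh flat thirteen.
- root: Db
- major 3rd: F
- perfect 5th: Ab
- minor 7th: Cb
- minor 13th: Bbb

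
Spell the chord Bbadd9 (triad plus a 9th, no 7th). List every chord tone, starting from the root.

Bb D F C

Bbadd9 is an added-ninth built on Bb.
Root: Bb
Major 3rd (3rd): D
Perfect 5th (5th): F
Major 9th (9th): C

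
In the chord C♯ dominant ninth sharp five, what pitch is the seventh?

B

Root of C♯ dominant ninth sharp five = C-sharp. The 7th is a minor 7th: C-sharp up a minor 7th → B.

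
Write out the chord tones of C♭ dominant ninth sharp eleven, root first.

Cb – Eb – Gb – Bbb – Db – F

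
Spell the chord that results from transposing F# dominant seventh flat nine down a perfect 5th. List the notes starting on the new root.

A perfect 5th down from F-sharp is B, so the new chord is B dominant seventh flat nine.
B — root
D-sharp — major 3rd
F-sharp — perfect 5th
A — minor 7th
C — minor 9th

B  D-sharp  F-sharp  A  C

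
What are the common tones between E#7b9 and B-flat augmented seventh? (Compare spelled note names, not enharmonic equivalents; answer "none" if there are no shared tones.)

F#

E#7b9 = E#, G##, B#, D#, F#.
B-flat augmented seventh = Bb, D, F#, Ab.
Shared: F#.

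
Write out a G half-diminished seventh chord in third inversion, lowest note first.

G half-diminished seventh = G–B-flat–D-flat–F; third inversion → seventh (F) lowest.

F  G  B-flat  D-flat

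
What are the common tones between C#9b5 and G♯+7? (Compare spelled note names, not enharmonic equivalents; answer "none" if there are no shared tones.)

none

C#9b5: C# E# G B D#
G♯+7: G# B# D## F#
Common to both → none.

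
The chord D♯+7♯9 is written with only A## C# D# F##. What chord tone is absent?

The full D♯+7♯9 chord is D#, F##, A##, C#, E##.
Comparing with the voicing, the augmented 9th (9th) — E## — is absent.

E##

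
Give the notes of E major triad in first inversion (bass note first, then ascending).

G♯ B E

E major triad = E–G♯–B; first inversion → third (G♯) lowest.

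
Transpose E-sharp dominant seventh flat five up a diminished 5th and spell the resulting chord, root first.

A diminished 5th up from E-sharp is B, so the new chord is B dominant seventh flat five.
Root: B
Major 3rd (3rd): D-sharp
Diminished 5th (5th): F
Minor 7th (7th): A

B – D-sharp – F – A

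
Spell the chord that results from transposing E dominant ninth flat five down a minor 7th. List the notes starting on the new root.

F#, A#, C, E, G#

A minor 7th down from E is F#, so the new chord is F# dominant ninth flat five.
- root: F#
- major 3rd: A#
- diminished 5th: C
- minor 7th: E
- major 9th: G#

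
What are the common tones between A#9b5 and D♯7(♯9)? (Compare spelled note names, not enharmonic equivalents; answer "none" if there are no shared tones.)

A#9b5 = A#, C##, E, G#, B#.
D♯7(♯9) = D#, F##, A#, C#, E##.
Shared: A#.

A#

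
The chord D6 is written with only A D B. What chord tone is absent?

The full D6 chord is D, F♯, A, B.
Comparing with the voicing, the major 3rd (3rd) — F♯ — is absent.

F♯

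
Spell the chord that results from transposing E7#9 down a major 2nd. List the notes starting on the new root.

D, F#, A, C, E#

Transposed root: E → D (major 2nd down). So we spell D dominant seventh sharp nine:
- root: D
- major 3rd: F#
- perfect 5th: A
- minor 7th: C
- augmented 9th: E#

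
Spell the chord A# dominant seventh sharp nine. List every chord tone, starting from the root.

A-sharp – C-double-sharp – E-sharp – G-sharp – B-double-sharp

A# dominant seventh sharp nine is a dominant seventh sharp nine built on A-sharp.
Root: A-sharp
Major 3rd (3rd): C-double-sharp
Perfect 5th (5th): E-sharp
Minor 7th (7th): G-sharp
Augmented 9th (9th): B-double-sharp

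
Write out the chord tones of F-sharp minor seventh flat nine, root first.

F-sharp  A  C-sharp  E  G

Root F-sharp, quality minor seventh flat nine:
F-sharp — root
A — minor 3rd
C-sharp — perfect 5th
E — minor 7th
G — minor 9th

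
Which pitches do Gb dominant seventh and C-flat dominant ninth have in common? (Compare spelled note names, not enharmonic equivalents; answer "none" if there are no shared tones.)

Gb dominant seventh: Gb Bb Db Fb
C-flat dominant ninth: Cb Eb Gb Bbb Db
Common to both → Gb, Db.

Gb  Db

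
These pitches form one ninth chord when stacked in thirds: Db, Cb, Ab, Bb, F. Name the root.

Bb

Stacking in thirds gives Bb – Db – F – Ab – Cb, so Bb is the root — Bb minor seventh flat nine.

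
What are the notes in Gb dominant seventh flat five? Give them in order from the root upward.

Root Gb, quality dominant seventh flat five:
Root: Gb
Major 3rd (3rd): Bb
Diminished 5th (5th): Dbb
Minor 7th (7th): Fb

Gb Bb Dbb Fb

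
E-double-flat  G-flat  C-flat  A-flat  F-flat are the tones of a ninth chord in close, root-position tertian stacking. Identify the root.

Stacking in thirds gives F-flat – A-flat – C-flat – E-double-flat – G-flat, so F-flat is the root — F-flat dominant ninth.

F-flat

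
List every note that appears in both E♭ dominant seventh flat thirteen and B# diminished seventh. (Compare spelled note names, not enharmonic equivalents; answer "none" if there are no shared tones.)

E♭ dominant seventh flat thirteen: Eb G Bb Db Cb
B# diminished seventh: B# D# F# A
Common to both → none.

none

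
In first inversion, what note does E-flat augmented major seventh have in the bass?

G

E-flat augmented major seventh = E-flat–G–B–D. First inversion → third in the bass = G.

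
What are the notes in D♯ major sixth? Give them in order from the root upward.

D-sharp F-double-sharp A-sharp B-sharp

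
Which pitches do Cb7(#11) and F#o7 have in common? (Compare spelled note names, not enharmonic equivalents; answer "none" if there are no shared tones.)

Eb

Cb7(#11) = Cb, Eb, Gb, Bbb, F.
F#o7 = F#, A, C, Eb.
Shared: Eb.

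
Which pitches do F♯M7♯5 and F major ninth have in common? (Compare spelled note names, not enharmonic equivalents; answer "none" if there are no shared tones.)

none

F♯M7♯5: F# A# C## E#
F major ninth: F A C E G
Common to both → none.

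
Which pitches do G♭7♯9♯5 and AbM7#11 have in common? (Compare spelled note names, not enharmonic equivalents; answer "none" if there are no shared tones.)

D

G♭7♯9♯5 = Gb, Bb, D, Fb, A.
AbM7#11 = Ab, C, Eb, G, D.
Shared: D.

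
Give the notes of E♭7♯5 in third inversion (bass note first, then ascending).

E♭7♯5 = E♭–G–B–D♭; third inversion → seventh (D♭) lowest.

D♭  E♭  G  B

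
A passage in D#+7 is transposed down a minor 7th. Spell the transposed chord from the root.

D# down a minor 7th → E#. New chord: E# augmented seventh.
- root: E#
- major 3rd: G##
- augmented 5th: B##
- minor 7th: D#

E#  G##  B##  D#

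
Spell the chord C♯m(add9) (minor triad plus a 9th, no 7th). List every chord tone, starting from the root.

C# – E – G# – D#

C♯m(add9) is a minor added-ninth built on C#.
- root: C#
- minor 3rd: E
- perfect 5th: G#
- major 9th: D#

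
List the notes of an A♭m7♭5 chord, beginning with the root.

A♭m7♭5 is a half-diminished seventh built on A♭.
A♭ — root
C♭ — minor 3rd
E𝄫 — diminished 5th
G♭ — minor 7th

A♭, C♭, E𝄫, G♭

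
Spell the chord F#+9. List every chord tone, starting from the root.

F#+9: dominant ninth sharp five on F#.
- root: F#
- major 3rd: A#
- augmented 5th: C##
- minor 7th: E
- major 9th: G#

F# A# C## E G#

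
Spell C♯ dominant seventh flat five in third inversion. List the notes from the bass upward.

B, C-sharp, E-sharp, G

In root position, C♯ dominant seventh flat five is C-sharp–E-sharp–G–B.
Third inversion puts the seventh (B) in the bass.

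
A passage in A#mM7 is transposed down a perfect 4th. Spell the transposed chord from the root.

A perfect 4th down from A# is E#, so the new chord is E# minor-major seventh.
root → E#
3rd (minor 3rd) → G#
5th (perfect 5th) → B#
7th (major 7th) → D##

E#, G#, B#, D##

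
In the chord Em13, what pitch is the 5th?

B

Root of Em13 = E. The 5th is a perfect 5th: E up a perfect 5th → B.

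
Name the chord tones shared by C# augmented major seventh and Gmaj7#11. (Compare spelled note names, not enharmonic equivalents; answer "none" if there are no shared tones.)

C# augmented major seventh: C# E# G## B#
Gmaj7#11: G B D F# C#
Common to both → C#.

C#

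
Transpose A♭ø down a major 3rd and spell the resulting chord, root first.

A♭ down a major 3rd → F♭. New chord: F♭ half-diminished seventh.
Root: F♭
Minor 3rd (3rd): A𝄫
Diminished 5th (5th): C𝄫
Minor 7th (7th): E𝄫

F♭  A𝄫  C𝄫  E𝄫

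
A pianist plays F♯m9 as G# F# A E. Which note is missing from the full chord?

C#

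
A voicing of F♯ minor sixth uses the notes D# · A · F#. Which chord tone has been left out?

F♯ minor sixth = F#, A, C#, D#. The voicing lacks the 5th (perfect 5th), C#.

C#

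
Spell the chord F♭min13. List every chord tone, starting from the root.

Fb – Abb – Cb – Ebb – Gb – Bbb – Db

Root Fb, quality minor thirteenth:
- root: Fb
- minor 3rd: Abb
- perfect 5th: Cb
- minor 7th: Ebb
- major 9th: Gb
- perfect 11th: Bbb
- major 13th: Db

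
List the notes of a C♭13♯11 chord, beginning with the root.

Cb  Eb  Gb  Bbb  Db  F  Ab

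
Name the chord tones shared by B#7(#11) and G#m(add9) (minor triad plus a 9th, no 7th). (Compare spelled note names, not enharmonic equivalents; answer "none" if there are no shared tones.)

B#7(#11) = B♯, D𝄪, F𝄪, A♯, E𝄪.
G#m(add9) = G♯, B, D♯, A♯.
Shared: A♯.

A♯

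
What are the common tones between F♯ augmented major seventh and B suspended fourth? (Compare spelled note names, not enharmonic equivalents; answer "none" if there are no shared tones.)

F♯ augmented major seventh = F#, A#, C##, E#.
B suspended fourth = B, E, F#.
Shared: F#.

F#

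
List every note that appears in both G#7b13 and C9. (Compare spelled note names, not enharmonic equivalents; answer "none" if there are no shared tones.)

E

G#7b13 = G♯, B♯, D♯, F♯, E.
C9 = C, E, G, B♭, D.
Shared: E.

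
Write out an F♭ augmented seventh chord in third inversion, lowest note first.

In root position, F♭ augmented seventh is F-flat–A-flat–C–E-double-flat.
Third inversion puts the seventh (E-double-flat) in the bass.

E-double-flat – F-flat – A-flat – C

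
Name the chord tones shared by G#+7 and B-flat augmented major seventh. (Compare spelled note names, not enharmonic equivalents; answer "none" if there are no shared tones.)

G#+7: G# B# D## F#
B-flat augmented major seventh: Bb D F# A
Common to both → F#.

F#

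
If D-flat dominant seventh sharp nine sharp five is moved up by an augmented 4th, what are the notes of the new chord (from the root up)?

G B D-sharp F A-sharp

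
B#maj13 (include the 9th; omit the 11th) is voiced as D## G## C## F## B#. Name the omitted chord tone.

A##

The full B#maj13 chord is B#, D##, F##, A##, C##, G##.
Comparing with the voicing, the major 7th (7th) — A## — is absent.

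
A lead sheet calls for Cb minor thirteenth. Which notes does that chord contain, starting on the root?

Cb, Ebb, Gb, Bbb, Db, Fb, Ab

Cb minor thirteenth is a minor thirteenth built on Cb.
Root: Cb
Minor 3rd (3rd): Ebb
Perfect 5th (5th): Gb
Minor 7th (7th): Bbb
Major 9th (9th): Db
Perfect 11th (11th): Fb
Major 13th (13th): Ab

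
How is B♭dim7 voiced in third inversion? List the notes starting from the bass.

A𝄫  B♭  D♭  F♭

In root position, B♭dim7 is B♭–D♭–F♭–A𝄫.
Third inversion puts the seventh (A𝄫) in the bass.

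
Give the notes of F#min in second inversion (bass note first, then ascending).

C#, F#, A

F#min = F#–A–C#; second inversion → fifth (C#) lowest.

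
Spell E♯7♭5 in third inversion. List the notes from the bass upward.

E♯7♭5 = E#–G##–B–D#; third inversion → seventh (D#) lowest.

D# E# G## B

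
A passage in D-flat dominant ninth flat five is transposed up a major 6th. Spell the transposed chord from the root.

Bb, D, Fb, Ab, C

Transposed root: Db → Bb (major 6th up). So we spell Bb dominant ninth flat five:
root → Bb
3rd (major 3rd) → D
5th (diminished 5th) → Fb
7th (minor 7th) → Ab
9th (major 9th) → C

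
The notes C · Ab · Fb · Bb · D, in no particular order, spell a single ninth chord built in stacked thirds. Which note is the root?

Bb

Arranged so that each adjacent pair is a third by letter name: Bb – D – Fb – Ab – C.
The bottom of that stack, Bb, is the root (this is Bb dominant ninth flat five).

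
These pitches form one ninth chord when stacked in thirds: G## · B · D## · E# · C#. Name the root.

Arranged so that each adjacent pair is a third by letter name: C# – E# – G## – B – D##.
The bottom of that stack, C#, is the root (this is C# dominant seventh sharp nine sharp five).

C#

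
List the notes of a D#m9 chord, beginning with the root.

D#m9: minor ninth on D#.
root → D#
3rd (minor 3rd) → F#
5th (perfect 5th) → A#
7th (minor 7th) → C#
9th (major 9th) → E#

D#  F#  A#  C#  E#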